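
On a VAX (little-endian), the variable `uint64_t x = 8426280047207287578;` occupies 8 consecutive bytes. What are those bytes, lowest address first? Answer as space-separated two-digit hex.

1A 8B C0 FF 0E 29 F0 74

8426280047207287578 in hexadecimal, padded to 64 bits, is 0x74F0290EFFC08B1A.
Split into bytes (most-significant first): 74 F0 29 0E FF C0 8B 1A.
In little-endian order the low byte comes first in memory.
So at ascending addresses the bytes are 1A 8B C0 FF 0E 29 F0 74.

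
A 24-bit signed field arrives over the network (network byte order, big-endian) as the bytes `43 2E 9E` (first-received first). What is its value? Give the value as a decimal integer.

Big-endian: lowest address holds the most-significant byte.
The bytes are already most-significant first: 0x432E9E.
0x432E9E = 4402846.

4402846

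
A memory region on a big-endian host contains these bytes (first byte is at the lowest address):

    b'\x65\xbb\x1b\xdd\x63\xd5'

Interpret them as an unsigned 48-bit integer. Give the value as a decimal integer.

111854300783573

Big-endian stores the most-significant byte at the lowest address.
The bytes are already most-significant first: 0x65BB1BDD63D5.
0x65BB1BDD63D5 = 111854300783573.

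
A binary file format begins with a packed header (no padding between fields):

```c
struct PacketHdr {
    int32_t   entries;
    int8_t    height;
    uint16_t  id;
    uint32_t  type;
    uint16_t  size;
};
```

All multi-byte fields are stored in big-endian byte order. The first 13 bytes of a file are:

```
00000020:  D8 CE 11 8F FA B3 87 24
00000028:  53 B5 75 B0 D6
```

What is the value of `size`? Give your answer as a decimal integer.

`size` follows `entries` (4 B), `height` (1 B), `id` (2 B), `type` (4 B), so it starts at offset 4 + 1 + 2 + 4 = 11 and occupies 2 bytes.
Bytes at offsets 11..12: B0 D6.
In big-endian order the high byte comes first in memory.
The bytes are already most-significant first: 0xB0D6.
0xB0D6 = 45270.

45270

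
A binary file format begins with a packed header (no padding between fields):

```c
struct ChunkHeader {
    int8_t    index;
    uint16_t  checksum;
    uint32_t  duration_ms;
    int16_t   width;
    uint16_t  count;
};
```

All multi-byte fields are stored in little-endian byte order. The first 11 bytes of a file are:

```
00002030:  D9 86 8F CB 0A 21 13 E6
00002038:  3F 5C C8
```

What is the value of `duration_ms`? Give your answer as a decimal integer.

`duration_ms` follows `index` (1 B), `checksum` (2 B), so it starts at offset 1 + 2 = 3 and occupies 4 bytes.
Bytes at offsets 3..6: CB 0A 21 13.
In little-endian order the low byte comes first in memory.
Reassemble most-significant byte first: 13 21 0A CB → 0x13210ACB.
0x13210ACB = 320932555.

320932555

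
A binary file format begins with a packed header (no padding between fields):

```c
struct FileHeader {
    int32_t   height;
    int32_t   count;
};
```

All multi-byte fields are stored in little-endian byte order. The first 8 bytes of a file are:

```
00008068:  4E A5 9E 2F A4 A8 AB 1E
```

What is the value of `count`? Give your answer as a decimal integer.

514566308

`count` follows `height` (4 bytes), so it starts at byte offset 4 and occupies 4 bytes.
Bytes at offsets 4..7: A4 A8 AB 1E.
Little-endian: lowest address holds the least-significant byte.
Reassemble most-significant byte first: 1E AB A8 A4 → 0x1EABA8A4.
0x1EABA8A4 = 514566308.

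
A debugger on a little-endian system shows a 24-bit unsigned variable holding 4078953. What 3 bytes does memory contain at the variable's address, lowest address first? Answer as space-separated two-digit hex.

4078953 in hexadecimal, padded to 24 bits, is 0x3E3D69.
Split into bytes (most-significant first): 3E 3D 69.
In little-endian order the low byte comes first in memory.
So at ascending addresses the bytes are 69 3D 3E.

69 3D 3E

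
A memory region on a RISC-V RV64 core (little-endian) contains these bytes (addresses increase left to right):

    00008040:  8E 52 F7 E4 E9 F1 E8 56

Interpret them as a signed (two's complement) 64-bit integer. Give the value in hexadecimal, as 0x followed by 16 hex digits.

Little-endian: lowest address holds the least-significant byte.
Reassemble most-significant byte first: 56 E8 F1 E9 E4 F7 52 8E → 0x56E8F1E9E4F7528E.

0x56E8F1E9E4F7528E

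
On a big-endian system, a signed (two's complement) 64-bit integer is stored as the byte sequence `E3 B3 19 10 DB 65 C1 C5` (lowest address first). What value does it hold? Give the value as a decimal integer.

-2039258646077652539

Big-endian: lowest address holds the most-significant byte.
The bytes are already most-significant first: 0xE3B31910DB65C1C5.
Top bit is set, so as a signed 64-bit value this is 0xE3B31910DB65C1C5 − 2^64 = -2039258646077652539.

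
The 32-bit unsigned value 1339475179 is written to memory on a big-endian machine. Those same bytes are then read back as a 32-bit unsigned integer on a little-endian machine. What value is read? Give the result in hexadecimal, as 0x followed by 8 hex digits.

1339475179 in 32-bit hexadecimal is 0x4FD6C4EB.
Stored big-endian, the bytes at ascending addresses are 4F D6 C4 EB.
Read back as little-endian, the first byte is least significant, giving 0xEBC4D64F.

0xEBC4D64F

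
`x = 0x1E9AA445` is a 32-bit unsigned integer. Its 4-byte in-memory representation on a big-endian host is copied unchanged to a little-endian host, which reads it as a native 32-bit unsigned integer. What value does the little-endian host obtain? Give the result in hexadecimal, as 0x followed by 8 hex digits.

0x45A49A1E

Stored big-endian, the bytes at ascending addresses are 1E 9A A4 45.
Read back as little-endian, the first byte is least significant, giving 0x45A49A1E.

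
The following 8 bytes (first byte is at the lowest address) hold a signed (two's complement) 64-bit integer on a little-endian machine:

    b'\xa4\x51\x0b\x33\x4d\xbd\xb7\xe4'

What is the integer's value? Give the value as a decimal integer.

-1965894573057420892

In little-endian order the low byte comes first in memory.
Reassemble most-significant byte first: E4 B7 BD 4D 33 0B 51 A4 → 0xE4B7BD4D330B51A4.
Top bit is set, so as a signed 64-bit value this is 0xE4B7BD4D330B51A4 − 2^64 = -1965894573057420892.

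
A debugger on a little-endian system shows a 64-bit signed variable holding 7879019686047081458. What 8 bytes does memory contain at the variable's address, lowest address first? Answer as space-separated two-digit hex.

F2 63 25 DD A8 E6 57 6D

7879019686047081458 in hexadecimal, padded to 64 bits, is 0x6D57E6A8DD2563F2.
Split into bytes (most-significant first): 6D 57 E6 A8 DD 25 63 F2.
In little-endian order the low byte comes first in memory.
So at ascending addresses the bytes are F2 63 25 DD A8 E6 57 6D.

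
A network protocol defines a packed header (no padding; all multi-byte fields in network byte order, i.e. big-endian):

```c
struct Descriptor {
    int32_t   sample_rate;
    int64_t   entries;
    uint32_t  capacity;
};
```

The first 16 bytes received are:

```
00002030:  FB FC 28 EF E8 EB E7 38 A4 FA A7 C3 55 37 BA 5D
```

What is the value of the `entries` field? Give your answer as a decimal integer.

`entries` follows `sample_rate` (4 bytes), so it starts at byte offset 4 and occupies 8 bytes.
Bytes at offsets 4..11: E8 EB E7 38 A4 FA A7 C3.
In big-endian order the high byte comes first in memory.
The bytes are already most-significant first: 0xE8EBE738A4FAA7C3.
Top bit is set, so as a signed 64-bit value this is 0xE8EBE738A4FAA7C3 − 2^64 = -1662981406911191101.

-1662981406911191101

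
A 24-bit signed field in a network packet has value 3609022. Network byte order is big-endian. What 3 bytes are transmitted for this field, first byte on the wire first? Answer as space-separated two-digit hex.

3609022 in hexadecimal, padded to 24 bits, is 0x3711BE.
Split into bytes (most-significant first): 37 11 BE.
In big-endian order the high byte comes first in memory.
So the memory order matches the most-significant-first order: 37 11 BE.

37 11 BE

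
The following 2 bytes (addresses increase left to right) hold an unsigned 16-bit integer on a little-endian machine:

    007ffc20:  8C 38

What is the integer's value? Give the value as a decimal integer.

14476

Little-endian stores the least-significant byte at the lowest address.
Reassemble most-significant byte first: 38 8C → 0x388C.
0x388C = 14476.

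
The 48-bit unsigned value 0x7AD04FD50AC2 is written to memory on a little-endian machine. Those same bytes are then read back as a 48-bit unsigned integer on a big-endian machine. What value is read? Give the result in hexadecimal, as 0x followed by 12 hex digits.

Stored little-endian, the bytes at ascending addresses are C2 0A D5 4F D0 7A.
Read back as big-endian, the last byte is least significant, giving 0xC20AD54FD07A.

0xC20AD54FD07A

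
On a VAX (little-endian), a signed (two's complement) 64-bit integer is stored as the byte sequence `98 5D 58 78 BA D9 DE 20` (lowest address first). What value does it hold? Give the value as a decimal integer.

Little-endian stores the least-significant byte at the lowest address.
Reassemble most-significant byte first: 20 DE D9 BA 78 58 5D 98 → 0x20DED9BA78585D98.
0x20DED9BA78585D98 = 2368569848949661080.

2368569848949661080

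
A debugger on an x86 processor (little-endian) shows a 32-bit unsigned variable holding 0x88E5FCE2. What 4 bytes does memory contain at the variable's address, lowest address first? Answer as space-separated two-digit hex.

E2 FC E5 88

Split into bytes (most-significant first): 88 E5 FC E2.
In little-endian order the low byte comes first in memory.
So at ascending addresses the bytes are E2 FC E5 88.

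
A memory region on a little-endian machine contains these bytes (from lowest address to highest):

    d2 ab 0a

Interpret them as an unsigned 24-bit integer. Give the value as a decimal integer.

699346

In little-endian order the low byte comes first in memory.
Reassemble most-significant byte first: 0A AB D2 → 0x0AABD2.
0x0AABD2 = 699346.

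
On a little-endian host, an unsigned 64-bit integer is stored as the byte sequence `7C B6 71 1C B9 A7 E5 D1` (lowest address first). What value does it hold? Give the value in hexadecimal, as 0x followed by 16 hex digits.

In little-endian order the low byte comes first in memory.
Reassemble most-significant byte first: D1 E5 A7 B9 1C 71 B6 7C → 0xD1E5A7B91C71B67C.

0xD1E5A7B91C71B67C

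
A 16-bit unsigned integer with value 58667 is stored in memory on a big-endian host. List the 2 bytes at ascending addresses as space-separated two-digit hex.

E5 2B

58667 in hexadecimal, padded to 16 bits, is 0xE52B.
Split into bytes (most-significant first): E5 2B.
In big-endian order the high byte comes first in memory.
So the memory order matches the most-significant-first order: E5 2B.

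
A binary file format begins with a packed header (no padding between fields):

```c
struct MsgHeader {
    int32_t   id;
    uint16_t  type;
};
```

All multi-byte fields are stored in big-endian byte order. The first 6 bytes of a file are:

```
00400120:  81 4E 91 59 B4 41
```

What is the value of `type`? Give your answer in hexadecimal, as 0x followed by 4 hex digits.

0xB441

`type` follows `id` (4 bytes), so it starts at byte offset 4 and occupies 2 bytes.
Bytes at offsets 4..5: B4 41.
Big-endian stores the most-significant byte at the lowest address.
The bytes are already most-significant first: 0xB441.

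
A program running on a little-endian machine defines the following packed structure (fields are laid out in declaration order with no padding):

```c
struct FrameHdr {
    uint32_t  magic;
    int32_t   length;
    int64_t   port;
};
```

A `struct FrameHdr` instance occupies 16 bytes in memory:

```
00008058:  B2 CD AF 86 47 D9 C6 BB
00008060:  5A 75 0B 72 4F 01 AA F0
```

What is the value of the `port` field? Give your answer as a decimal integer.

`port` follows `magic` (4 B), `length` (4 B), so it starts at offset 4 + 4 = 8 and occupies 8 bytes.
Bytes at offsets 8..15: 5A 75 0B 72 4F 01 AA F0.
In little-endian order the low byte comes first in memory.
Reassemble most-significant byte first: F0 AA 01 4F 72 0B 75 5A → 0xF0AA014F720B755A.
Top bit is set, so as a signed 64-bit value this is 0xF0AA014F720B755A − 2^64 = -1105069317838637734.

-1105069317838637734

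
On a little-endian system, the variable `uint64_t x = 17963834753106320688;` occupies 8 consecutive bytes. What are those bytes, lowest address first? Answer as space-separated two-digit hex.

30 1D B8 0E 88 5C 4C F9

17963834753106320688 in hexadecimal, padded to 64 bits, is 0xF94C5C880EB81D30.
Split into bytes (most-significant first): F9 4C 5C 88 0E B8 1D 30.
In little-endian order the low byte comes first in memory.
So at ascending addresses the bytes are 30 1D B8 0E 88 5C 4C F9.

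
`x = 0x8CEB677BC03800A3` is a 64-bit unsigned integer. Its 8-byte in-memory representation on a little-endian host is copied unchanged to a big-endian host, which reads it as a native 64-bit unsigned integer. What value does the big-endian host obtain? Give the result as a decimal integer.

11745450227537537932

Stored little-endian, the bytes at ascending addresses are A3 00 38 C0 7B 67 EB 8C.
Read back as big-endian, the last byte is least significant, giving 0xA30038C07B67EB8C.
0xA30038C07B67EB8C = 11745450227537537932.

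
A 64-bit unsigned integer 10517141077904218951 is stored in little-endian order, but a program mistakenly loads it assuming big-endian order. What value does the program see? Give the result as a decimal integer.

5141745804161381521

10517141077904218951 in 64-bit hexadecimal is 0x91F4641691265B47.
Stored little-endian, the bytes at ascending addresses are 47 5B 26 91 16 64 F4 91.
Read back as big-endian, the last byte is least significant, giving 0x475B26911664F491.
0x475B26911664F491 = 5141745804161381521.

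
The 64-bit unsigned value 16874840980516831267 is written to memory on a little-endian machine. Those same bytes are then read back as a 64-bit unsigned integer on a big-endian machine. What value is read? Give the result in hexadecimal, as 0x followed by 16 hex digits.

16874840980516831267 in 64-bit hexadecimal is 0xEA2F7A770CE90023.
Stored little-endian, the bytes at ascending addresses are 23 00 E9 0C 77 7A 2F EA.
Read back as big-endian, the last byte is least significant, giving 0x2300E90C777A2FEA.

0x2300E90C777A2FEA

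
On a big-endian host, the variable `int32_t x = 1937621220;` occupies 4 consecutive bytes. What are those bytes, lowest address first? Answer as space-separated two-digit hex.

73 7D C0 E4

1937621220 in hexadecimal, padded to 32 bits, is 0x737DC0E4.
Split into bytes (most-significant first): 73 7D C0 E4.
In big-endian order the high byte comes first in memory.
So the memory order matches the most-significant-first order: 73 7D C0 E4.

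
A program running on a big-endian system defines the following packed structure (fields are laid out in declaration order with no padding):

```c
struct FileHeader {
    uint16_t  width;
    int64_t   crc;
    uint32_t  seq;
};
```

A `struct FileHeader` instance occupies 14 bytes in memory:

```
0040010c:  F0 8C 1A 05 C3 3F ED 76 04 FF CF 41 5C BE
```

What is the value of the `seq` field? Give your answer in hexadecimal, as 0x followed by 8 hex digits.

`seq` follows `width` (2 B), `crc` (8 B), so it starts at offset 2 + 8 = 10 and occupies 4 bytes.
Bytes at offsets 10..13: CF 41 5C BE.
In big-endian order the high byte comes first in memory.
The bytes are already most-significant first: 0xCF415CBE.

0xCF415CBE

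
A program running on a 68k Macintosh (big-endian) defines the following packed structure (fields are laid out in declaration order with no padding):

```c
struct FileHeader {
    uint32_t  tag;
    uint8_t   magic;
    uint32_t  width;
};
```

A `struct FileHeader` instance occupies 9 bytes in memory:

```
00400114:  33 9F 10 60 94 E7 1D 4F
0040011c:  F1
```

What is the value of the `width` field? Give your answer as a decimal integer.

`width` follows `tag` (4 B), `magic` (1 B), so it starts at offset 4 + 1 = 5 and occupies 4 bytes.
Bytes at offsets 5..8: E7 1D 4F F1.
Big-endian: lowest address holds the most-significant byte.
The bytes are already most-significant first: 0xE71D4FF1.
0xE71D4FF1 = 3877457905.

3877457905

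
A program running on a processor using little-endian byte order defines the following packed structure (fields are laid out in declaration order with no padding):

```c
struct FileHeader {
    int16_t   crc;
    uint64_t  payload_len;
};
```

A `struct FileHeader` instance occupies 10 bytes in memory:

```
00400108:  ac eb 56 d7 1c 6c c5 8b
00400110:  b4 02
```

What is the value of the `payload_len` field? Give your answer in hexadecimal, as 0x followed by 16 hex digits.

0x02B48BC56C1CD756

`payload_len` follows `crc` (2 bytes), so it starts at byte offset 2 and occupies 8 bytes.
Bytes at offsets 2..9: 56 D7 1C 6C C5 8B B4 02.
In little-endian order the low byte comes first in memory.
Reassemble most-significant byte first: 02 B4 8B C5 6C 1C D7 56 → 0x02B48BC56C1CD756.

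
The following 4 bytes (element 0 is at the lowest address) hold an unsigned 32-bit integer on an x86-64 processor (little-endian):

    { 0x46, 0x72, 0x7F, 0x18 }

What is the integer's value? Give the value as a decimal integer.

411005510

Little-endian: lowest address holds the least-significant byte.
Reassemble most-significant byte first: 18 7F 72 46 → 0x187F7246.
0x187F7246 = 411005510.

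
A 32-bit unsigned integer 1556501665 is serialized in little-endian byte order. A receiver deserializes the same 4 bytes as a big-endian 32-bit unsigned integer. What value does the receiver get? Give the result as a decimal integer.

1556501665 in 32-bit hexadecimal is 0x5CC654A1.
Stored little-endian, the bytes at ascending addresses are A1 54 C6 5C.
Read back as big-endian, the last byte is least significant, giving 0xA154C65C.
0xA154C65C = 2706687580.

2706687580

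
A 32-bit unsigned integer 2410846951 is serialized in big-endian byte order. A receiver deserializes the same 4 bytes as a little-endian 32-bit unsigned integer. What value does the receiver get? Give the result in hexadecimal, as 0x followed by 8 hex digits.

0xE79AB28F

2410846951 in 32-bit hexadecimal is 0x8FB29AE7.
Stored big-endian, the bytes at ascending addresses are 8F B2 9A E7.
Read back as little-endian, the first byte is least significant, giving 0xE79AB28F.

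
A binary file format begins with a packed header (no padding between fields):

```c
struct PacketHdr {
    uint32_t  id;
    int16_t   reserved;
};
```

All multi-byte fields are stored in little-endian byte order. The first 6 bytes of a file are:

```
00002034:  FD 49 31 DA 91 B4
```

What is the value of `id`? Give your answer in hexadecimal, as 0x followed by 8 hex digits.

`id` is the first field, at byte offset 0, occupying 4 bytes.
Bytes at offsets 0..3: FD 49 31 DA.
Little-endian: lowest address holds the least-significant byte.
Reassemble most-significant byte first: DA 31 49 FD → 0xDA3149FD.

0xDA3149FD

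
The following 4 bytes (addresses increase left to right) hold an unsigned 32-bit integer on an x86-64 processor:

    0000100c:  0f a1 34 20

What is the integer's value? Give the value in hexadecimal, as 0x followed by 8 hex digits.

In little-endian order the low byte comes first in memory.
Reassemble most-significant byte first: 20 34 A1 0F → 0x2034A10F.

0x2034A10F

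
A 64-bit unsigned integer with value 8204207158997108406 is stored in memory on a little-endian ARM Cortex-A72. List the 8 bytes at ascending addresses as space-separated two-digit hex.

B6 46 BD 7F F1 32 DB 71

8204207158997108406 in hexadecimal, padded to 64 bits, is 0x71DB32F17FBD46B6.
Split into bytes (most-significant first): 71 DB 32 F1 7F BD 46 B6.
In little-endian order the low byte comes first in memory.
So at ascending addresses the bytes are B6 46 BD 7F F1 32 DB 71.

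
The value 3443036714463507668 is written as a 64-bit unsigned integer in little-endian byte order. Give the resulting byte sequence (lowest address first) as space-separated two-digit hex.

D4 B4 39 5A A6 1F C8 2F

3443036714463507668 in hexadecimal, padded to 64 bits, is 0x2FC81FA65A39B4D4.
Split into bytes (most-significant first): 2F C8 1F A6 5A 39 B4 D4.
In little-endian order the low byte comes first in memory.
So at ascending addresses the bytes are D4 B4 39 5A A6 1F C8 2F.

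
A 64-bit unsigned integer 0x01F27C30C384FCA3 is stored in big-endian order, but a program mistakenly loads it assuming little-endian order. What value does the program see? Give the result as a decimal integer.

Stored big-endian, the bytes at ascending addresses are 01 F2 7C 30 C3 84 FC A3.
Read back as little-endian, the first byte is least significant, giving 0xA3FC84C3307CF201.
0xA3FC84C3307CF201 = 11816465496180322817.

11816465496180322817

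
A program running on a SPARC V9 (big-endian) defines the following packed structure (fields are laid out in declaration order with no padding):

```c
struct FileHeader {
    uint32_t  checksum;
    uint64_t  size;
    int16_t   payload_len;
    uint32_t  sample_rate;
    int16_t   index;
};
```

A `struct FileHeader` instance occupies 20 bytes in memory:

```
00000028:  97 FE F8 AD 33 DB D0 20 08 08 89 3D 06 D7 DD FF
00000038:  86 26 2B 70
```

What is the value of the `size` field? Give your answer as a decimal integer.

`size` follows `checksum` (4 bytes), so it starts at byte offset 4 and occupies 8 bytes.
Bytes at offsets 4..11: 33 DB D0 20 08 08 89 3D.
Big-endian stores the most-significant byte at the lowest address.
The bytes are already most-significant first: 0x33DBD0200808893D.
0x33DBD0200808893D = 3736809151826266429.

3736809151826266429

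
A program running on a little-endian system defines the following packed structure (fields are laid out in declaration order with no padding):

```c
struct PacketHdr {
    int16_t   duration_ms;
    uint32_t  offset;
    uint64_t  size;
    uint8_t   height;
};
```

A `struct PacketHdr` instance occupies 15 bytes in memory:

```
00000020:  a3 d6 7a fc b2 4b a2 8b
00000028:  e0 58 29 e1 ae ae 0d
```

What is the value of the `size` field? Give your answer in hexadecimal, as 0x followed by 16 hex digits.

0xAEAEE12958E08BA2

`size` follows `duration_ms` (2 B), `offset` (4 B), so it starts at offset 2 + 4 = 6 and occupies 8 bytes.
Bytes at offsets 6..13: A2 8B E0 58 29 E1 AE AE.
Little-endian stores the least-significant byte at the lowest address.
Reassemble most-significant byte first: AE AE E1 29 58 E0 8B A2 → 0xAEAEE12958E08BA2.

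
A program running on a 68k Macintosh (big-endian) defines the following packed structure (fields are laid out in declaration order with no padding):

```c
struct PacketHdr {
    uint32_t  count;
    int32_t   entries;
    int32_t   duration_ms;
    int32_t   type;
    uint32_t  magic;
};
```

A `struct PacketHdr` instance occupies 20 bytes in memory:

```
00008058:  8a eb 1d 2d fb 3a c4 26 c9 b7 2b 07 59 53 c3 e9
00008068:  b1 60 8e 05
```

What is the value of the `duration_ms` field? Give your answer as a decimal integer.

`duration_ms` follows `count` (4 B), `entries` (4 B), so it starts at offset 4 + 4 = 8 and occupies 4 bytes.
Bytes at offsets 8..11: C9 B7 2B 07.
Big-endian: lowest address holds the most-significant byte.
The bytes are already most-significant first: 0xC9B72B07.
Top bit is set, so as a signed 32-bit value this is 0xC9B72B07 − 2^32 = -910742777.

-910742777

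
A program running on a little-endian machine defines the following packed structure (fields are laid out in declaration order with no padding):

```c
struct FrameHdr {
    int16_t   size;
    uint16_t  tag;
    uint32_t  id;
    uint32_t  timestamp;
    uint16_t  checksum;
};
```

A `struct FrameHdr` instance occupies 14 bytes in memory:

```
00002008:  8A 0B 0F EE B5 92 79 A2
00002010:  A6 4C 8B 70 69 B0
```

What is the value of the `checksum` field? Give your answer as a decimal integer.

`checksum` follows `size` (2 B), `tag` (2 B), `id` (4 B), `timestamp` (4 B), so it starts at offset 2 + 2 + 4 + 4 = 12 and occupies 2 bytes.
Bytes at offsets 12..13: 69 B0.
Little-endian: lowest address holds the least-significant byte.
Reassemble most-significant byte first: B0 69 → 0xB069.
0xB069 = 45161.

45161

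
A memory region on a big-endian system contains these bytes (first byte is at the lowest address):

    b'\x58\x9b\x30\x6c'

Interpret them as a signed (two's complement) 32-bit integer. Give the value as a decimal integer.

Big-endian stores the most-significant byte at the lowest address.
The bytes are already most-significant first: 0x589B306C.
0x589B306C = 1486565484.

1486565484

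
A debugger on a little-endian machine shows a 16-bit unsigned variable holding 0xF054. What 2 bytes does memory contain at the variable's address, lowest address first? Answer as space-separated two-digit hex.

Split into bytes (most-significant first): F0 54.
Little-endian: lowest address holds the least-significant byte.
So at ascending addresses the bytes are 54 F0.

54 F0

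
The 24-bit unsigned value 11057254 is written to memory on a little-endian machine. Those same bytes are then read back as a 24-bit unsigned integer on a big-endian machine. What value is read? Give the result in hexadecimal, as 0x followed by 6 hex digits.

11057254 in 24-bit hexadecimal is 0xA8B866.
Stored little-endian, the bytes at ascending addresses are 66 B8 A8.
Read back as big-endian, the last byte is least significant, giving 0x66B8A8.

0x66B8A8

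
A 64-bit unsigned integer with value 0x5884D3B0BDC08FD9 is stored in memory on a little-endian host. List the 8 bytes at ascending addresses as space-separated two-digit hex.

D9 8F C0 BD B0 D3 84 58

Split into bytes (most-significant first): 58 84 D3 B0 BD C0 8F D9.
In little-endian order the low byte comes first in memory.
So at ascending addresses the bytes are D9 8F C0 BD B0 D3 84 58.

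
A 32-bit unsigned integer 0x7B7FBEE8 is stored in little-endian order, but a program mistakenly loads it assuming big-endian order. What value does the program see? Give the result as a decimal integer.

Stored little-endian, the bytes at ascending addresses are E8 BE 7F 7B.
Read back as big-endian, the last byte is least significant, giving 0xE8BE7F7B.
0xE8BE7F7B = 3904798587.

3904798587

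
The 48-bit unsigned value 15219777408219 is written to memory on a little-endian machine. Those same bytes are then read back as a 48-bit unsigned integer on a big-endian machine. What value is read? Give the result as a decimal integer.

15219777408219 in 48-bit hexadecimal is 0x0DD7A16D0CDB.
Stored little-endian, the bytes at ascending addresses are DB 0C 6D A1 D7 0D.
Read back as big-endian, the last byte is least significant, giving 0xDB0C6DA1D70D.
0xDB0C6DA1D70D = 240846425413389.

240846425413389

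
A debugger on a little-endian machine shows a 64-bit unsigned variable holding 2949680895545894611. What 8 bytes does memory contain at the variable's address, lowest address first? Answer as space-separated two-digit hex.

D3 E6 C4 7B 25 5F EF 28

2949680895545894611 in hexadecimal, padded to 64 bits, is 0x28EF5F257BC4E6D3.
Split into bytes (most-significant first): 28 EF 5F 25 7B C4 E6 D3.
In little-endian order the low byte comes first in memory.
So at ascending addresses the bytes are D3 E6 C4 7B 25 5F EF 28.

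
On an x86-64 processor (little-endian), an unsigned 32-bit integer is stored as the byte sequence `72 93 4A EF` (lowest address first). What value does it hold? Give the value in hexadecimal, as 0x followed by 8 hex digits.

0xEF4A9372

Little-endian: lowest address holds the least-significant byte.
Reassemble most-significant byte first: EF 4A 93 72 → 0xEF4A9372.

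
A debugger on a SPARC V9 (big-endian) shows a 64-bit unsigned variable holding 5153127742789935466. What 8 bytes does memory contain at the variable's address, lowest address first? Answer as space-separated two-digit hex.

5153127742789935466 in hexadecimal, padded to 64 bits, is 0x478396612F34616A.
Split into bytes (most-significant first): 47 83 96 61 2F 34 61 6A.
In big-endian order the high byte comes first in memory.
So the memory order matches the most-significant-first order: 47 83 96 61 2F 34 61 6A.

47 83 96 61 2F 34 61 6A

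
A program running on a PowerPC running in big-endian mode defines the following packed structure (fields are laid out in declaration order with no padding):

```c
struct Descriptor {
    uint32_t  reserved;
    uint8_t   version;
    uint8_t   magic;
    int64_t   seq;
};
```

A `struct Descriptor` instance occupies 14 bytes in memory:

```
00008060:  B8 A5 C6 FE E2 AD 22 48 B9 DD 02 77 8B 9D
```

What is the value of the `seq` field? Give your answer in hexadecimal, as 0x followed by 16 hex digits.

0x2248B9DD02778B9D

`seq` follows `reserved` (4 B), `version` (1 B), `magic` (1 B), so it starts at offset 4 + 1 + 1 = 6 and occupies 8 bytes.
Bytes at offsets 6..13: 22 48 B9 DD 02 77 8B 9D.
Big-endian stores the most-significant byte at the lowest address.
The bytes are already most-significant first: 0x2248B9DD02778B9D.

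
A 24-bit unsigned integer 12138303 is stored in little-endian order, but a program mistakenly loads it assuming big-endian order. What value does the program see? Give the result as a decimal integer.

4143033

12138303 in 24-bit hexadecimal is 0xB9373F.
Stored little-endian, the bytes at ascending addresses are 3F 37 B9.
Read back as big-endian, the last byte is least significant, giving 0x3F37B9.
0x3F37B9 = 4143033.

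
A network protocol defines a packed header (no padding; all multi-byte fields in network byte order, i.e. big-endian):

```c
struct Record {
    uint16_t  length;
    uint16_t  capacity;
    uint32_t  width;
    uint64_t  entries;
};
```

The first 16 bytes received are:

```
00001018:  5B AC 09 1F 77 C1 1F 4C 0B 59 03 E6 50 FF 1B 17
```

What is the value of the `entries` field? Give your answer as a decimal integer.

`entries` follows `length` (2 B), `capacity` (2 B), `width` (4 B), so it starts at offset 2 + 2 + 4 = 8 and occupies 8 bytes.
Bytes at offsets 8..15: 0B 59 03 E6 50 FF 1B 17.
Big-endian: lowest address holds the most-significant byte.
The bytes are already most-significant first: 0x0B5903E650FF1B17.
0x0B5903E650FF1B17 = 817689095080712983.

817689095080712983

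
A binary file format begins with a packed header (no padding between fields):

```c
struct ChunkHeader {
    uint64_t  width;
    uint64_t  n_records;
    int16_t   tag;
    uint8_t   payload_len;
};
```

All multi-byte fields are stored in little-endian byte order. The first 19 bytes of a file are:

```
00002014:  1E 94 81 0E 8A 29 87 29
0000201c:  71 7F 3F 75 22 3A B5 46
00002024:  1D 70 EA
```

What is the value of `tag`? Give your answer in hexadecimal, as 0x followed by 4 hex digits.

`tag` follows `width` (8 B), `n_records` (8 B), so it starts at offset 8 + 8 = 16 and occupies 2 bytes.
Bytes at offsets 16..17: 1D 70.
In little-endian order the low byte comes first in memory.
Reassemble most-significant byte first: 70 1D → 0x701D.

0x701D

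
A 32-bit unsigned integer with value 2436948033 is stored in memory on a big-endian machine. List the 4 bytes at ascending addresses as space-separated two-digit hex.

2436948033 in hexadecimal, padded to 32 bits, is 0x9140E041.
Split into bytes (most-significant first): 91 40 E0 41.
In big-endian order the high byte comes first in memory.
So the memory order matches the most-significant-first order: 91 40 E0 41.

91 40 E0 41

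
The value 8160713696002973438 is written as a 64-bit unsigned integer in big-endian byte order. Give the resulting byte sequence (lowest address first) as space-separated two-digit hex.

71 40 AD DE 83 EC 1E FE

8160713696002973438 in hexadecimal, padded to 64 bits, is 0x7140ADDE83EC1EFE.
Split into bytes (most-significant first): 71 40 AD DE 83 EC 1E FE.
Big-endian: lowest address holds the most-significant byte.
So the memory order matches the most-significant-first order: 71 40 AD DE 83 EC 1E FE.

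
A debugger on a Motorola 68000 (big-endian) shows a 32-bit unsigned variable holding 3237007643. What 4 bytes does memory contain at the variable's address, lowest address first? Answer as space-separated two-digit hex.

C0 F0 D1 1B

3237007643 in hexadecimal, padded to 32 bits, is 0xC0F0D11B.
Split into bytes (most-significant first): C0 F0 D1 1B.
In big-endian order the high byte comes first in memory.
So the memory order matches the most-significant-first order: C0 F0 D1 1B.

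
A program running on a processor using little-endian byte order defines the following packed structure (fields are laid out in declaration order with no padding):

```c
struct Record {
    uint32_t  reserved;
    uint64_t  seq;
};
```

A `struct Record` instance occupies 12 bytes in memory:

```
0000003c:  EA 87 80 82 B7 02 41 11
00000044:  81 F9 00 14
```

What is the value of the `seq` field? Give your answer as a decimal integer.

`seq` follows `reserved` (4 bytes), so it starts at byte offset 4 and occupies 8 bytes.
Bytes at offsets 4..11: B7 02 41 11 81 F9 00 14.
Little-endian stores the least-significant byte at the lowest address.
Reassemble most-significant byte first: 14 00 F9 81 11 41 02 B7 → 0x1400F981114102B7.
0x1400F981114102B7 = 1441426213494129335.

1441426213494129335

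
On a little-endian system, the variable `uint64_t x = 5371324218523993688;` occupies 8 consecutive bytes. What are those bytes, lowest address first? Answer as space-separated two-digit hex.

58 46 93 12 EB C6 8A 4A

5371324218523993688 in hexadecimal, padded to 64 bits, is 0x4A8AC6EB12934658.
Split into bytes (most-significant first): 4A 8A C6 EB 12 93 46 58.
Little-endian: lowest address holds the least-significant byte.
So at ascending addresses the bytes are 58 46 93 12 EB C6 8A 4A.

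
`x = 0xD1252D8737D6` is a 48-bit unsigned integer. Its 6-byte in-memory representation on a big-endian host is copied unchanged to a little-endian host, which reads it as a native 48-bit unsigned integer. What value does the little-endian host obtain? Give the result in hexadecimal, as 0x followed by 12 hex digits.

Stored big-endian, the bytes at ascending addresses are D1 25 2D 87 37 D6.
Read back as little-endian, the first byte is least significant, giving 0xD637872D25D1.

0xD637872D25D1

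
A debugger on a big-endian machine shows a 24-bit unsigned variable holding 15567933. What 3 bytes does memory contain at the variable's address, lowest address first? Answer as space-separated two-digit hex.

ED 8C 3D

15567933 in hexadecimal, padded to 24 bits, is 0xED8C3D.
Split into bytes (most-significant first): ED 8C 3D.
In big-endian order the high byte comes first in memory.
So the memory order matches the most-significant-first order: ED 8C 3D.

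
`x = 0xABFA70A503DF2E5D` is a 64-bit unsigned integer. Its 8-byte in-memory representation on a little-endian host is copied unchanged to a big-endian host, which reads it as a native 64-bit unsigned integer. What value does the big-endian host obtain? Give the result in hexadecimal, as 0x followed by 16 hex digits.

Stored little-endian, the bytes at ascending addresses are 5D 2E DF 03 A5 70 FA AB.
Read back as big-endian, the last byte is least significant, giving 0x5D2EDF03A570FAAB.

0x5D2EDF03A570FAAB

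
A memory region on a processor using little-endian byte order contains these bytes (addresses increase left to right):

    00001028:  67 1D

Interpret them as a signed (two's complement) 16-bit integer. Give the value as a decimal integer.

7527

Little-endian stores the least-significant byte at the lowest address.
Reassemble most-significant byte first: 1D 67 → 0x1D67.
0x1D67 = 7527.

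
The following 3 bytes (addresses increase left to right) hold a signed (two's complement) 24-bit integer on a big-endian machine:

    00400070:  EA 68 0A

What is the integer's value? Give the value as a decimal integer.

-1415158

Big-endian: lowest address holds the most-significant byte.
The bytes are already most-significant first: 0xEA680A.
Top bit is set, so as a signed 24-bit value this is 0xEA680A − 2^24 = -1415158.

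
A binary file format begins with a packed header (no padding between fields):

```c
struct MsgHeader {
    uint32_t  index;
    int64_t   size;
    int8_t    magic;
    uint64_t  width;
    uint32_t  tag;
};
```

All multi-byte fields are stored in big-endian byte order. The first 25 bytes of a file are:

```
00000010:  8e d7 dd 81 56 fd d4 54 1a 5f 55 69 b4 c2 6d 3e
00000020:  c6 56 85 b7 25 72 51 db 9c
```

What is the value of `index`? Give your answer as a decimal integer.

2396511617

`index` is the first field, at byte offset 0, occupying 4 bytes.
Bytes at offsets 0..3: 8E D7 DD 81.
Big-endian: lowest address holds the most-significant byte.
The bytes are already most-significant first: 0x8ED7DD81.
0x8ED7DD81 = 2396511617.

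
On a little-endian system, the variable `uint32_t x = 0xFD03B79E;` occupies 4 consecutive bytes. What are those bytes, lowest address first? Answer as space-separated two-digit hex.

9E B7 03 FD

Split into bytes (most-significant first): FD 03 B7 9E.
In little-endian order the low byte comes first in memory.
So at ascending addresses the bytes are 9E B7 03 FD.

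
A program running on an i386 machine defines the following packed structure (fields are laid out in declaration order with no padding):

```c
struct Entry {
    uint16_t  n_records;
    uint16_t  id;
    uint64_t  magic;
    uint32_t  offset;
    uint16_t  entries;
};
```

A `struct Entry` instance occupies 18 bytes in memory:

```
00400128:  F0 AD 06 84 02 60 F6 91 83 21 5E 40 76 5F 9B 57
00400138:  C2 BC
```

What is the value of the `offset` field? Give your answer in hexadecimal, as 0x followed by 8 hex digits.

0x579B5F76

`offset` follows `n_records` (2 B), `id` (2 B), `magic` (8 B), so it starts at offset 2 + 2 + 8 = 12 and occupies 4 bytes.
Bytes at offsets 12..15: 76 5F 9B 57.
In little-endian order the low byte comes first in memory.
Reassemble most-significant byte first: 57 9B 5F 76 → 0x579B5F76.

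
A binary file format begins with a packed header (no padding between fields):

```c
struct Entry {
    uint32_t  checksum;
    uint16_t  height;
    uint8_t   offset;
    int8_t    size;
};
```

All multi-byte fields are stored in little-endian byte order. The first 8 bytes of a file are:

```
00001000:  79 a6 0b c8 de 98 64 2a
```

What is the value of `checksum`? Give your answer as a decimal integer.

`checksum` is the first field, at byte offset 0, occupying 4 bytes.
Bytes at offsets 0..3: 79 A6 0B C8.
Little-endian stores the least-significant byte at the lowest address.
Reassemble most-significant byte first: C8 0B A6 79 → 0xC80BA679.
0xC80BA679 = 3356206713.

3356206713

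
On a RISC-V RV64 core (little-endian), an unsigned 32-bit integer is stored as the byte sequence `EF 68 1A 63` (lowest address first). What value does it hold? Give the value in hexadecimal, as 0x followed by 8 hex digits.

0x631A68EF

In little-endian order the low byte comes first in memory.
Reassemble most-significant byte first: 63 1A 68 EF → 0x631A68EF.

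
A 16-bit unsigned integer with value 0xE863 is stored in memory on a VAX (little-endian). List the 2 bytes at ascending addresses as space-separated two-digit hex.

Split into bytes (most-significant first): E8 63.
Little-endian: lowest address holds the least-significant byte.
So at ascending addresses the bytes are 63 E8.

63 E8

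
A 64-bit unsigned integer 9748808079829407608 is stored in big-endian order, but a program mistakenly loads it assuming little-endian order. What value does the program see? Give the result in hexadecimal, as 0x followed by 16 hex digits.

0x7897B0154CB94A87

9748808079829407608 in 64-bit hexadecimal is 0x874AB94C15B09778.
Stored big-endian, the bytes at ascending addresses are 87 4A B9 4C 15 B0 97 78.
Read back as little-endian, the first byte is least significant, giving 0x7897B0154CB94A87.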